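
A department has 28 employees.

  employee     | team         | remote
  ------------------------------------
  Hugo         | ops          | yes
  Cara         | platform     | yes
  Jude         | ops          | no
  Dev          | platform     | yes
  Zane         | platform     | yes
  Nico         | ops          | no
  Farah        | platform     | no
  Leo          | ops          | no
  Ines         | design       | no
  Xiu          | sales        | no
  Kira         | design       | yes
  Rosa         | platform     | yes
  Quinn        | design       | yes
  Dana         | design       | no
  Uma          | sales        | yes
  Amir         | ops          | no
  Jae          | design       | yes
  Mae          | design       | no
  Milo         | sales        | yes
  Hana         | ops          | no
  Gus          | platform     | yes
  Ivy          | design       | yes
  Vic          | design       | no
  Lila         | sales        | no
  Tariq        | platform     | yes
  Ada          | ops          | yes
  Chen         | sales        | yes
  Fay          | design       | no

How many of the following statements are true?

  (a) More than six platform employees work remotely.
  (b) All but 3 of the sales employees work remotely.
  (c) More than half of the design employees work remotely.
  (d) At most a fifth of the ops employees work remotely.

(a) platform: |A| = 7, |A ∩ B| = 6; needs |A ∩ B| > 6 — false.
(b) sales: |A| = 5, |A ∩ B| = 3; needs |A ∖ B| = 3 — false.
(c) design: |A| = 9, |A ∩ B| = 4; needs |A ∩ B| > |A ∖ B| — false.
(d) ops: |A| = 7, |A ∩ B| = 2; needs |A ∩ B| / |A| ≤ 1/5 — false.

0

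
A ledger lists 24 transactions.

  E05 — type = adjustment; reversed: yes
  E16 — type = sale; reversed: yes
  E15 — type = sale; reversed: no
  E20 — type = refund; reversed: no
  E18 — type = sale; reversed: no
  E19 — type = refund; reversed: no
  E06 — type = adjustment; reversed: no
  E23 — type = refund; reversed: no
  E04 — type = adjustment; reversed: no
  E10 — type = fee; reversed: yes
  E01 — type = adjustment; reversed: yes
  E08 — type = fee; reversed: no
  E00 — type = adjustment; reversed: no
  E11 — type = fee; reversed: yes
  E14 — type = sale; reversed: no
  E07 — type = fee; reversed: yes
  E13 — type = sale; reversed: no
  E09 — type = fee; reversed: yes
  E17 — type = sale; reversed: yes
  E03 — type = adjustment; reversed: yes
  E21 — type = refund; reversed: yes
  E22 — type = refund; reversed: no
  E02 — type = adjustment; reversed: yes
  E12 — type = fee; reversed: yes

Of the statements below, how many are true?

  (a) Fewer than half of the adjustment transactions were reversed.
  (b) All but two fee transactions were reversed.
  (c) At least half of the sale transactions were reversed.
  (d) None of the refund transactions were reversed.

(a) adjustment: |A| = 7, |A ∩ B| = 4; needs |A ∩ B| < |A ∖ B| — false.
(b) fee: |A| = 6, |A ∩ B| = 5; needs |A ∖ B| = 2 — false.
(c) sale: |A| = 6, |A ∩ B| = 2; needs |A ∩ B| ≥ |A ∖ B| — false.
(d) refund: |A| = 5, |A ∩ B| = 1; needs A ∩ B = ∅ (|A ∩ B| = 0) — false.

0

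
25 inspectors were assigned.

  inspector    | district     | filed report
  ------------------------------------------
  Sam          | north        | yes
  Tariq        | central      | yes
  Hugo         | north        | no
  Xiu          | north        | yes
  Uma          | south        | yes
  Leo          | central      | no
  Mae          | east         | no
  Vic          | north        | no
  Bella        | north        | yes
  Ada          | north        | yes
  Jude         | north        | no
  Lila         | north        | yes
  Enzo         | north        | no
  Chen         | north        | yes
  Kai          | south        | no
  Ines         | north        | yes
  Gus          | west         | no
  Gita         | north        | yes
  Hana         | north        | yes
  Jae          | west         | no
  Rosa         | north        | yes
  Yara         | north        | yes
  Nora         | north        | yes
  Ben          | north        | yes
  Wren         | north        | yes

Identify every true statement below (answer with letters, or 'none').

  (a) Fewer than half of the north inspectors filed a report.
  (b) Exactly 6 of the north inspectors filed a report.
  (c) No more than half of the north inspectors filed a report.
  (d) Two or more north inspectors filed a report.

(d)

|A| = 18, |A ∩ B| = 14, |A ∖ B| = 4.
(a) |A ∩ B| < |A ∖ B|: fails.
(b) |A ∩ B| = 6: fails.
(c) |A ∩ B| ≤ |A ∖ B|: fails.
(d) |A ∩ B| ≥ 2: holds.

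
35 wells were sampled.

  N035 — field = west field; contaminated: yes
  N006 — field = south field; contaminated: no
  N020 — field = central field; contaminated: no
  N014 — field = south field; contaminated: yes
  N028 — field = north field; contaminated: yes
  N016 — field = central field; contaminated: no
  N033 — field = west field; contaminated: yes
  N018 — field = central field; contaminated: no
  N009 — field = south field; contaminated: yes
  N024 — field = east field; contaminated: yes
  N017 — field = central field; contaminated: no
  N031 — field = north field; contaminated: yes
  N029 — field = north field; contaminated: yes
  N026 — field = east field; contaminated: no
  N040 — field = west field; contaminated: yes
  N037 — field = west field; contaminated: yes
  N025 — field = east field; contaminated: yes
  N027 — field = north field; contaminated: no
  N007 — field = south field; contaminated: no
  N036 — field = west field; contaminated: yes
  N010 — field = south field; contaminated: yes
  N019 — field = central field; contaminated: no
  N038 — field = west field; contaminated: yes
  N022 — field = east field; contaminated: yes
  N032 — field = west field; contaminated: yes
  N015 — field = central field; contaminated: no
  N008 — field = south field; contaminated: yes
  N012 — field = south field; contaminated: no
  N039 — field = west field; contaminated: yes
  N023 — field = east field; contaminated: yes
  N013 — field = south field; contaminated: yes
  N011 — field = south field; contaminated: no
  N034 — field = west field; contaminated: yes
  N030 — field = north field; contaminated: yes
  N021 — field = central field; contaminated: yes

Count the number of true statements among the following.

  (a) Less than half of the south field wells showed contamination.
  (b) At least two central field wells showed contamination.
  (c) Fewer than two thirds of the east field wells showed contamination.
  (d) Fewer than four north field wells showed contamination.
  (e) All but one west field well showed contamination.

(a) south field: |A| = 9, |A ∩ B| = 5; needs |A ∩ B| < |A ∖ B| — false.
(b) central field: |A| = 7, |A ∩ B| = 1; needs |A ∩ B| ≥ 2 — false.
(c) east field: |A| = 5, |A ∩ B| = 4; needs |A ∩ B| / |A| < 2/3 — false.
(d) north field: |A| = 5, |A ∩ B| = 4; needs |A ∩ B| < 4 — false.
(e) west field: |A| = 9, |A ∩ B| = 9; needs |A ∖ B| = 1 — false.

0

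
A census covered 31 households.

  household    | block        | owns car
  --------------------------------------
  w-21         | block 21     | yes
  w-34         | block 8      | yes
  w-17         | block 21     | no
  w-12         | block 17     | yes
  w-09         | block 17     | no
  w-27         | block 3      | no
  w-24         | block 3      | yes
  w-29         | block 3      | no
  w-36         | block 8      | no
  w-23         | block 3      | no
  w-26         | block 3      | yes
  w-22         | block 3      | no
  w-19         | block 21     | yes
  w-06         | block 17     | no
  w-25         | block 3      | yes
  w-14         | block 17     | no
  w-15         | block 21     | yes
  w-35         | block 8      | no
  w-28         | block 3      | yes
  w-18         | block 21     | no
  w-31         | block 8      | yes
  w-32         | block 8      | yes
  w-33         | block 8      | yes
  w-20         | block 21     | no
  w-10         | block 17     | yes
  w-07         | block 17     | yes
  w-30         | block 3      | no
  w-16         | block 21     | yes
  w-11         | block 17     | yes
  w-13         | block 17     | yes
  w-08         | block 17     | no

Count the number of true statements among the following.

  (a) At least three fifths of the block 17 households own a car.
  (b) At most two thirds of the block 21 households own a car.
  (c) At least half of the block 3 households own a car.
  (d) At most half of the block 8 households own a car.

1

(a) block 17: |A| = 9, |A ∩ B| = 5; needs |A ∩ B| / |A| ≥ 3/5 — false.
(b) block 21: |A| = 7, |A ∩ B| = 4; needs |A ∩ B| / |A| ≤ 2/3 — true.
(c) block 3: |A| = 9, |A ∩ B| = 4; needs |A ∩ B| ≥ |A ∖ B| — false.
(d) block 8: |A| = 6, |A ∩ B| = 4; needs |A ∩ B| ≤ |A ∖ B| — false.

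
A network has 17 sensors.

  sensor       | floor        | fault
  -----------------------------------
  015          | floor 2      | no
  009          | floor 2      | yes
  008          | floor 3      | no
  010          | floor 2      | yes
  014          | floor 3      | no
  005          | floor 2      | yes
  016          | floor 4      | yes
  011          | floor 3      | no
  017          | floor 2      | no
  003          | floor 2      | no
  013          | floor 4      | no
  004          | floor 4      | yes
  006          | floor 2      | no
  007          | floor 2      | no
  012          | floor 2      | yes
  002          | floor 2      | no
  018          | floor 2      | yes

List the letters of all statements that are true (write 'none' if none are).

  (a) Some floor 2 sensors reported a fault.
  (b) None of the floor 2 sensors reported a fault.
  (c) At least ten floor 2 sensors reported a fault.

|A| = 11, |A ∩ B| = 5, |A ∖ B| = 6.
(a) A ∩ B ≠ ∅ (|A ∩ B| ≥ 1): holds.
(b) A ∩ B = ∅ (|A ∩ B| = 0): fails.
(c) |A ∩ B| ≥ 10: fails.

(a)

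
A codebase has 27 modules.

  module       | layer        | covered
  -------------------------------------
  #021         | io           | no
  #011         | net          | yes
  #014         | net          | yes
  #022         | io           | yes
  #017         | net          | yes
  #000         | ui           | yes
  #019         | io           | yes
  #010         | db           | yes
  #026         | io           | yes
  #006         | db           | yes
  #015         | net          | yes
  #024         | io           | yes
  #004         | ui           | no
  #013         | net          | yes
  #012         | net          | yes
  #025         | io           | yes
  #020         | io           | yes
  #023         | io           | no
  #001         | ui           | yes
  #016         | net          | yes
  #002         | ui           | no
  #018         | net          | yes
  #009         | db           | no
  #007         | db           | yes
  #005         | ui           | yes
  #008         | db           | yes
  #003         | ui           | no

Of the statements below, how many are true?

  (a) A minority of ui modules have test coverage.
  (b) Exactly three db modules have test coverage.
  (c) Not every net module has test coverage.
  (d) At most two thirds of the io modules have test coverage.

0

(a) ui: |A| = 6, |A ∩ B| = 3; needs |A ∩ B| < |A ∖ B| — false.
(b) db: |A| = 5, |A ∩ B| = 4; needs |A ∩ B| = 3 — false.
(c) net: |A| = 8, |A ∩ B| = 8; needs A ⊄ B (|A ∖ B| ≥ 1) — false.
(d) io: |A| = 8, |A ∩ B| = 6; needs |A ∩ B| / |A| ≤ 2/3 — false.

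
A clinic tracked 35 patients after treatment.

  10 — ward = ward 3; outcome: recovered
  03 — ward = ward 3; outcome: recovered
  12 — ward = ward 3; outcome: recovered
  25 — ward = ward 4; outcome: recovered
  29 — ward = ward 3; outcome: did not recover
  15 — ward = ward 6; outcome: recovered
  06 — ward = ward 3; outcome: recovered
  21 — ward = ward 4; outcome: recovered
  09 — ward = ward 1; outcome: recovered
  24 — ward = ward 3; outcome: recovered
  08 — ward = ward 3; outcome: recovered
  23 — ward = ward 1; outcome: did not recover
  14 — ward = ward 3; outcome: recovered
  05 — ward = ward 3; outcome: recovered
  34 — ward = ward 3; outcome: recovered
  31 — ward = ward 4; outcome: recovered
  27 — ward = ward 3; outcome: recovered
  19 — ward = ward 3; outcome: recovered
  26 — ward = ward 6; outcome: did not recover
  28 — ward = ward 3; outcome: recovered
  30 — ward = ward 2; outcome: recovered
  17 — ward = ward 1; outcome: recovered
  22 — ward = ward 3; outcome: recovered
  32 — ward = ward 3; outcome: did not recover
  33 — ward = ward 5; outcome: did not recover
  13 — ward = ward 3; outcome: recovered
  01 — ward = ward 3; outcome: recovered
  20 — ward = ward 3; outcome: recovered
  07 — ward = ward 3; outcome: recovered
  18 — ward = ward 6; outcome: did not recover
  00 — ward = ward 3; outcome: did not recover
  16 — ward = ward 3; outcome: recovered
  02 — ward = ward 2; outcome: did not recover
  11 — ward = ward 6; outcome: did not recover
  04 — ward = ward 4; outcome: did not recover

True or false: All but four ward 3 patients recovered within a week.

False

Truth condition: |A ∖ B| = 4.
|A| = 21, |A ∩ B| = 18, |A ∖ B| = 3.
|A ∖ B| = 3, so the statement is false.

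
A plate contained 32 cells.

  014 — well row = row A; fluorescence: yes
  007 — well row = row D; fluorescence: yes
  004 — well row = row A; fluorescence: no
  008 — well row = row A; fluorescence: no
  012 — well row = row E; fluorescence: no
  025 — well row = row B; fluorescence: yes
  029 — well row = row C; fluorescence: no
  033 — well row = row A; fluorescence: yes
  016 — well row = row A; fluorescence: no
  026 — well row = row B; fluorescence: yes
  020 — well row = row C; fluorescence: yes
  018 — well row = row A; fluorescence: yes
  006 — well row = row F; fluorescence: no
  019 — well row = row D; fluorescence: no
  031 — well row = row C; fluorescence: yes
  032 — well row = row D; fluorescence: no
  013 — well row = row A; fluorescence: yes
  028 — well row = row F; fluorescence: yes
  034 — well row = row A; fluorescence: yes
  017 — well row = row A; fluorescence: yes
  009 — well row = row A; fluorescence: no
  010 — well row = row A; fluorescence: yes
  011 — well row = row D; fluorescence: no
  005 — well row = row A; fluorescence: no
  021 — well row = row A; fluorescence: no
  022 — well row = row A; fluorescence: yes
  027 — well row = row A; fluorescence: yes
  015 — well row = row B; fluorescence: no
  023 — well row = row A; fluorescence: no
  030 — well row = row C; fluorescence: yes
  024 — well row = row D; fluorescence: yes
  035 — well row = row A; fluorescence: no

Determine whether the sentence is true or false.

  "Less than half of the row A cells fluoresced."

Truth condition: |A ∩ B| < |A ∖ B|.
|A| = 17, |A ∩ B| = 9, |A ∖ B| = 8.
9 > 8, so the statement is false.

False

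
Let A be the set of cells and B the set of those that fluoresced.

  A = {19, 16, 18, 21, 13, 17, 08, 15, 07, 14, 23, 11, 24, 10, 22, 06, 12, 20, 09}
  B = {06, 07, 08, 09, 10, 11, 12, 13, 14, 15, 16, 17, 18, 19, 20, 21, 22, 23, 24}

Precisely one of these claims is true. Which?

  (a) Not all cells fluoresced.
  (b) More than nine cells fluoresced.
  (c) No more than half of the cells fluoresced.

|A| = 19, |A ∩ B| = 19, |A ∖ B| = 0.
(a) requires A ⊄ B (|A ∖ B| ≥ 1): false.
(b) requires |A ∩ B| > 9: true.
(c) requires |A ∩ B| ≤ |A ∖ B|: false.

(b)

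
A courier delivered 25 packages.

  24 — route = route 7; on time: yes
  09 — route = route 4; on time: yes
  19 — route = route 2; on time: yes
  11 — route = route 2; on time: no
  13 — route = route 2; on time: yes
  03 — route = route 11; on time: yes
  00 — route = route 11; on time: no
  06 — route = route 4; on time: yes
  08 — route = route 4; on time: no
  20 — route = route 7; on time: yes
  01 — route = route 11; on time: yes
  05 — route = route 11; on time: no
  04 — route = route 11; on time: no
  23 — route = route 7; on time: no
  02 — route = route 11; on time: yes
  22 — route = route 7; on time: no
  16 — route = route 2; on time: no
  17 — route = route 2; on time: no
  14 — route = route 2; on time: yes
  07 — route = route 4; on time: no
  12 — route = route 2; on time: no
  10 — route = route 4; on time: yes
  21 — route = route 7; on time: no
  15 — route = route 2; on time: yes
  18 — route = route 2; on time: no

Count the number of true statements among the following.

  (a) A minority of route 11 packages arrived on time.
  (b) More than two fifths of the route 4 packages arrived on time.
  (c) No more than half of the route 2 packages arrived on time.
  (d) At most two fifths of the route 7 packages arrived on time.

3

(a) route 11: |A| = 6, |A ∩ B| = 3; needs |A ∩ B| < |A ∖ B| — false.
(b) route 4: |A| = 5, |A ∩ B| = 3; needs |A ∩ B| / |A| > 2/5 — true.
(c) route 2: |A| = 9, |A ∩ B| = 4; needs |A ∩ B| ≤ |A ∖ B| — true.
(d) route 7: |A| = 5, |A ∩ B| = 2; needs |A ∩ B| / |A| ≤ 2/5 — true.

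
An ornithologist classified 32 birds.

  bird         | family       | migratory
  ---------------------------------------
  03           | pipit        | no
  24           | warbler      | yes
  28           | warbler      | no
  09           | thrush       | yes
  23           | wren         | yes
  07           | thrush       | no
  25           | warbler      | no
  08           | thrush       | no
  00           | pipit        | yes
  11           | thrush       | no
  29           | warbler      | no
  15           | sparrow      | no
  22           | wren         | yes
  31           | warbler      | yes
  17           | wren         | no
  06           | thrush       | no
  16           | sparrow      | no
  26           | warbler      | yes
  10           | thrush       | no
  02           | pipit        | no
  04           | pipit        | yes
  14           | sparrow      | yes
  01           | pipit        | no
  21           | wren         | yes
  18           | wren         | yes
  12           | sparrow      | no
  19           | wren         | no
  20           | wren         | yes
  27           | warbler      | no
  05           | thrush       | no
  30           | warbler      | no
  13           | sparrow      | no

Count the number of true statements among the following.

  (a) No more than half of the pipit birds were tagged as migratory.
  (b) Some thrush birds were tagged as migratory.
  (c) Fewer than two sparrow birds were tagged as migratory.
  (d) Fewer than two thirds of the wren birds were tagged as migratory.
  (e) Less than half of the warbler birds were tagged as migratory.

4

(a) pipit: |A| = 5, |A ∩ B| = 2; needs |A ∩ B| ≤ |A ∖ B| — true.
(b) thrush: |A| = 7, |A ∩ B| = 1; needs A ∩ B ≠ ∅ (|A ∩ B| ≥ 1) — true.
(c) sparrow: |A| = 5, |A ∩ B| = 1; needs |A ∩ B| < 2 — true.
(d) wren: |A| = 7, |A ∩ B| = 5; needs |A ∩ B| / |A| < 2/3 — false.
(e) warbler: |A| = 8, |A ∩ B| = 3; needs |A ∩ B| < |A ∖ B| — true.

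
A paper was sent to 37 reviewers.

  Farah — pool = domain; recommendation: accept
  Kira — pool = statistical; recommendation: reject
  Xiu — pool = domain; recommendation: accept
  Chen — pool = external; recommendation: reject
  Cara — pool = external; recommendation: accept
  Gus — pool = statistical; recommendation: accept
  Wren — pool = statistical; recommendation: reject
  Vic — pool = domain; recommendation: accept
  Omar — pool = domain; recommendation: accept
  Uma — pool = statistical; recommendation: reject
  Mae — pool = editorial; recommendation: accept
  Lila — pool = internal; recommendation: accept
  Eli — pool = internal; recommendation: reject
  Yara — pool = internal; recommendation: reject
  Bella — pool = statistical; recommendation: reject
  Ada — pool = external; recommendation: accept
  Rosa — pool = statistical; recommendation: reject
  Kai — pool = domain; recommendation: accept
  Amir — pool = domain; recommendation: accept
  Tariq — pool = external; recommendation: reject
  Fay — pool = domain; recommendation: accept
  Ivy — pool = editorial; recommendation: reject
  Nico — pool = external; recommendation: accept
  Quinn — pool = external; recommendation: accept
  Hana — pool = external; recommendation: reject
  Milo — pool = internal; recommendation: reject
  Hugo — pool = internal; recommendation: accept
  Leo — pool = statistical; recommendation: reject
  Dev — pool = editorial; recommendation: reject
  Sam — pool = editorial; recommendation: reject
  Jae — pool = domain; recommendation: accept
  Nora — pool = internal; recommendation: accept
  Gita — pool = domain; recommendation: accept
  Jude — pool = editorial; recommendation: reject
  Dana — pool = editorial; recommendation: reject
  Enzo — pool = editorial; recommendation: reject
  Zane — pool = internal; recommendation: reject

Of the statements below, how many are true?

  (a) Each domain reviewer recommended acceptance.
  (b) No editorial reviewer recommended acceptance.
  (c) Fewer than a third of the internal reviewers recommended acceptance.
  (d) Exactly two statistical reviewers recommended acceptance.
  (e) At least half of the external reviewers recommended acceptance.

(a) domain: |A| = 9, |A ∩ B| = 9; needs A ⊆ B, i.e. every element of A is in B (|A ∖ B| = 0) — true.
(b) editorial: |A| = 7, |A ∩ B| = 1; needs A ∩ B = ∅ (|A ∩ B| = 0) — false.
(c) internal: |A| = 7, |A ∩ B| = 3; needs |A ∩ B| / |A| < 1/3 — false.
(d) statistical: |A| = 7, |A ∩ B| = 1; needs |A ∩ B| = 2 — false.
(e) external: |A| = 7, |A ∩ B| = 4; needs |A ∩ B| ≥ |A ∖ B| — true.

2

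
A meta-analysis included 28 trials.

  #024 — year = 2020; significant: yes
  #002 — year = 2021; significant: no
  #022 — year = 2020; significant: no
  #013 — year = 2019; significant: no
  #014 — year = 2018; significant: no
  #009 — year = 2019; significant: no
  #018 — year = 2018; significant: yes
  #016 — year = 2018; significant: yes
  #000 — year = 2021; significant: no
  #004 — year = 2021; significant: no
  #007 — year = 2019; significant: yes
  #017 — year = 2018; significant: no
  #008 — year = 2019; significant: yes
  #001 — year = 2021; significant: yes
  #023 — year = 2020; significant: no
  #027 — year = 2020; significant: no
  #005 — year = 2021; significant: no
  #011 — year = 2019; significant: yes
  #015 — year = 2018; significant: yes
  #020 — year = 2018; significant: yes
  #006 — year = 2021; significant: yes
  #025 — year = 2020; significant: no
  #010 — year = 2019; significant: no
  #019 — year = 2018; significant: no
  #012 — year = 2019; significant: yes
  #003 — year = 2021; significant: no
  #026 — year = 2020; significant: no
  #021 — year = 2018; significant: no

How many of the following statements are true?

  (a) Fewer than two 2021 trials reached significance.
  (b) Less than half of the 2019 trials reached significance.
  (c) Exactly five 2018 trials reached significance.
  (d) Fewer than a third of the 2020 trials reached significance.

(a) 2021: |A| = 7, |A ∩ B| = 2; needs |A ∩ B| < 2 — false.
(b) 2019: |A| = 7, |A ∩ B| = 4; needs |A ∩ B| < |A ∖ B| — false.
(c) 2018: |A| = 8, |A ∩ B| = 4; needs |A ∩ B| = 5 — false.
(d) 2020: |A| = 6, |A ∩ B| = 1; needs |A ∩ B| / |A| < 1/3 — true.

1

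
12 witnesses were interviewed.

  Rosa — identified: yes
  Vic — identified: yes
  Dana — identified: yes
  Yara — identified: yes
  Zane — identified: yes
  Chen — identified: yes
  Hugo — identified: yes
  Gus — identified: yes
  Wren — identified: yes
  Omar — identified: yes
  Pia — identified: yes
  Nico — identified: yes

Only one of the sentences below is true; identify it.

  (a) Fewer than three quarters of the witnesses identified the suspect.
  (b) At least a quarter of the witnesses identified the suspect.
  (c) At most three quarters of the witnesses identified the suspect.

(b)

|A| = 12, |A ∩ B| = 12, |A ∖ B| = 0.
(a) requires |A ∩ B| / |A| < 3/4: false.
(b) requires |A ∩ B| / |A| ≥ 1/4: true.
(c) requires |A ∩ B| / |A| ≤ 3/4: false.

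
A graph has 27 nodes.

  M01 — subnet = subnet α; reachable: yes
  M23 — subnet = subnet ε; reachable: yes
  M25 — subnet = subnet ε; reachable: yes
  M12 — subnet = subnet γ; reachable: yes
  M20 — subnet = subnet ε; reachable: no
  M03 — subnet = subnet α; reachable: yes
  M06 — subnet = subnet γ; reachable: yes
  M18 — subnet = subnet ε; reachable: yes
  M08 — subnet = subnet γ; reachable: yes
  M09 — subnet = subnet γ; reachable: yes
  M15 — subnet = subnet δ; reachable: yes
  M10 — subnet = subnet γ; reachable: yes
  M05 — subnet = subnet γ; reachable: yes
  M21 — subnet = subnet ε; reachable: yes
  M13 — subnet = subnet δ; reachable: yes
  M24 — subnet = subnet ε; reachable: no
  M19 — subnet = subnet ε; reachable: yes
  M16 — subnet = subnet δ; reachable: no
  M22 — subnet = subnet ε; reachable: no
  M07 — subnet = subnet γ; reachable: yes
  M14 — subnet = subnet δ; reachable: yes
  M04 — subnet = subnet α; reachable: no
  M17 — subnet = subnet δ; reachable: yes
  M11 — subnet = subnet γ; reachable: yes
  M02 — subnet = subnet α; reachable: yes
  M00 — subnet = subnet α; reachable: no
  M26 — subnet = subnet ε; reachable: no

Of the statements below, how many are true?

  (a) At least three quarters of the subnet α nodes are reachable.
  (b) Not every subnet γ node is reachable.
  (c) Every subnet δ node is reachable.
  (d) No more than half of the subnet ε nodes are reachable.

0

(a) subnet α: |A| = 5, |A ∩ B| = 3; needs |A ∩ B| / |A| ≥ 3/4 — false.
(b) subnet γ: |A| = 8, |A ∩ B| = 8; needs A ⊄ B (|A ∖ B| ≥ 1) — false.
(c) subnet δ: |A| = 5, |A ∩ B| = 4; needs A ⊆ B, i.e. every element of A is in B (|A ∖ B| = 0) — false.
(d) subnet ε: |A| = 9, |A ∩ B| = 5; needs |A ∩ B| ≤ |A ∖ B| — false.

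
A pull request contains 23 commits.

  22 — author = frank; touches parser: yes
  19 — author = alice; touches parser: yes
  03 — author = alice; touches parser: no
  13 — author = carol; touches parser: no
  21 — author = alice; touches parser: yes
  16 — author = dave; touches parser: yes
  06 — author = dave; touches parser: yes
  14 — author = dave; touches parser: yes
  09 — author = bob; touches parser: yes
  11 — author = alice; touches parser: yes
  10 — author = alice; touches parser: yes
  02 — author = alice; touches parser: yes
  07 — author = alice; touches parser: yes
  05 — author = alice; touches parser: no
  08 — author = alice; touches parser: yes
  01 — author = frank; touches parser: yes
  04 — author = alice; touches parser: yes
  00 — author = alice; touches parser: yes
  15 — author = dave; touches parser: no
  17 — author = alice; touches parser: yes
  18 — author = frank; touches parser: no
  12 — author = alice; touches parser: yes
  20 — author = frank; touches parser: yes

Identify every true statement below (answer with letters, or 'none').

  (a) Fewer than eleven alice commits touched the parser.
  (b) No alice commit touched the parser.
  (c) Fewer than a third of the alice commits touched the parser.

none

|A| = 13, |A ∩ B| = 11, |A ∖ B| = 2.
(a) |A ∩ B| < 11: fails.
(b) A ∩ B = ∅ (|A ∩ B| = 0): fails.
(c) |A ∩ B| / |A| < 1/3: fails.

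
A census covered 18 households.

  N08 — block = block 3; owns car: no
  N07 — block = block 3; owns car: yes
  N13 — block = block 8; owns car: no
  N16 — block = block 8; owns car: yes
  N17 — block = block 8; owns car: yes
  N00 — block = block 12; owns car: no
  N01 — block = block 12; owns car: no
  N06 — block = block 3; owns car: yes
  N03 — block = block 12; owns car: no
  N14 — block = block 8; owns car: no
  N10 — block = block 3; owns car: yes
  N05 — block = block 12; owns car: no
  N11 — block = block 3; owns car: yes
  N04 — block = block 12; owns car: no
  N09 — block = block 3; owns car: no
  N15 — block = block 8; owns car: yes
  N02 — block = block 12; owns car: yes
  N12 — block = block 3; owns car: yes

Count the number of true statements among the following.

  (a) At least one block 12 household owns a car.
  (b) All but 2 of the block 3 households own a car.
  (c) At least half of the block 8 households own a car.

3

(a) block 12: |A| = 6, |A ∩ B| = 1; needs A ∩ B ≠ ∅ (|A ∩ B| ≥ 1) — true.
(b) block 3: |A| = 7, |A ∩ B| = 5; needs |A ∖ B| = 2 — true.
(c) block 8: |A| = 5, |A ∩ B| = 3; needs |A ∩ B| ≥ |A ∖ B| — true.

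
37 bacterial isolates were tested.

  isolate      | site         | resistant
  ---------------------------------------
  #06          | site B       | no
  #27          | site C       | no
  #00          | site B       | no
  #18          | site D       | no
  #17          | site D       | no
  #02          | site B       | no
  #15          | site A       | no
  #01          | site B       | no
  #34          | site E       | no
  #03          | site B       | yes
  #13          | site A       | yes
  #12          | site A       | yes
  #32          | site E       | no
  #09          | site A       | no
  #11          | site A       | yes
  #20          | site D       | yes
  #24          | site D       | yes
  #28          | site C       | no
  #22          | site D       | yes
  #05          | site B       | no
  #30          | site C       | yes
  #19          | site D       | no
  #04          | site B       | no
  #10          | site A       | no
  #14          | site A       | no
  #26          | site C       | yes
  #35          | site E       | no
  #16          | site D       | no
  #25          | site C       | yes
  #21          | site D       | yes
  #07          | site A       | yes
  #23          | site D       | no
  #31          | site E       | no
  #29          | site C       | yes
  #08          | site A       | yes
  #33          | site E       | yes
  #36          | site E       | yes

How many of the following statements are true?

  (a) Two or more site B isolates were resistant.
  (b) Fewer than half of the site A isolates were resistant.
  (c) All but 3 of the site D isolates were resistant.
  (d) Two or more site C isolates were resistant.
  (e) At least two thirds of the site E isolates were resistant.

1

(a) site B: |A| = 7, |A ∩ B| = 1; needs |A ∩ B| ≥ 2 — false.
(b) site A: |A| = 9, |A ∩ B| = 5; needs |A ∩ B| < |A ∖ B| — false.
(c) site D: |A| = 9, |A ∩ B| = 4; needs |A ∖ B| = 3 — false.
(d) site C: |A| = 6, |A ∩ B| = 4; needs |A ∩ B| ≥ 2 — true.
(e) site E: |A| = 6, |A ∩ B| = 2; needs |A ∩ B| / |A| ≥ 2/3 — false.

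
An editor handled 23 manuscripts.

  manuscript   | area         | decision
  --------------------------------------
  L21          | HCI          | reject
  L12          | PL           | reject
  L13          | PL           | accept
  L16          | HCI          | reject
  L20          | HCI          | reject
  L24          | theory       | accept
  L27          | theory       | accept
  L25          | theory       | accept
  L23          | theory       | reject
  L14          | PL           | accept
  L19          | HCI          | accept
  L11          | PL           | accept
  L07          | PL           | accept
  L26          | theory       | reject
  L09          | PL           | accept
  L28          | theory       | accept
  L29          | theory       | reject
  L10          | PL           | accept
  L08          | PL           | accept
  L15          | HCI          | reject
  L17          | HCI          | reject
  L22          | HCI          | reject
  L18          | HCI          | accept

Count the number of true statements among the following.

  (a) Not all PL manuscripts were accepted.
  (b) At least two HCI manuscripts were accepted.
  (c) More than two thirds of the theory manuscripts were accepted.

(a) PL: |A| = 8, |A ∩ B| = 7; needs A ⊄ B (|A ∖ B| ≥ 1) — true.
(b) HCI: |A| = 8, |A ∩ B| = 2; needs |A ∩ B| ≥ 2 — true.
(c) theory: |A| = 7, |A ∩ B| = 4; needs |A ∩ B| / |A| > 2/3 — false.

2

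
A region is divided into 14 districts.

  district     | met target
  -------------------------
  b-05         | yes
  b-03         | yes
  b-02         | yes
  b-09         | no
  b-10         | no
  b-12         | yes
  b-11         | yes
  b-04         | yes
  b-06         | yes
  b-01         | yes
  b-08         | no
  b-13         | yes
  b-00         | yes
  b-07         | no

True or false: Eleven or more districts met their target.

False

The determiner here denotes the relation: |A ∩ B| ≥ 11.
A (the restrictor) = {b-05, b-03, b-02, b-09, b-10, b-12, b-11, b-04, b-06, b-01, b-08, b-13, b-00, b-07}, |A| = 14.
A ∩ B = {b-05, b-03, b-02, b-12, b-11, b-04, b-06, b-01, b-13, b-00}, so |A ∩ B| = 10.
|A ∩ B| = 10, so the statement is false.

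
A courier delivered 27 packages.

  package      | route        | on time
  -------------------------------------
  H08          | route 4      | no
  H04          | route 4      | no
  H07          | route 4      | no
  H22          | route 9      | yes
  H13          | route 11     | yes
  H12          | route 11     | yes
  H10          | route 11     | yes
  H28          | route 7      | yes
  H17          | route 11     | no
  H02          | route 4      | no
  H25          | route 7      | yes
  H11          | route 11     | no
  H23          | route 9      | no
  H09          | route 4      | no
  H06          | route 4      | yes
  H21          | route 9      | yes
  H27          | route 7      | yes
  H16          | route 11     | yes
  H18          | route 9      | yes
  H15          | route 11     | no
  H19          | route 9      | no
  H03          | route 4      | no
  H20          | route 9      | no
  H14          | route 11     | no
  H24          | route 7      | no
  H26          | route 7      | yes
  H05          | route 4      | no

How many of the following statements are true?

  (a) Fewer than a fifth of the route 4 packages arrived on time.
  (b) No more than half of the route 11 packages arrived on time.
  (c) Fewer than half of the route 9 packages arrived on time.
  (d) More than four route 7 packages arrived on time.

2

(a) route 4: |A| = 8, |A ∩ B| = 1; needs |A ∩ B| / |A| < 1/5 — true.
(b) route 11: |A| = 8, |A ∩ B| = 4; needs |A ∩ B| ≤ |A ∖ B| — true.
(c) route 9: |A| = 6, |A ∩ B| = 3; needs |A ∩ B| < |A ∖ B| — false.
(d) route 7: |A| = 5, |A ∩ B| = 4; needs |A ∩ B| > 4 — false.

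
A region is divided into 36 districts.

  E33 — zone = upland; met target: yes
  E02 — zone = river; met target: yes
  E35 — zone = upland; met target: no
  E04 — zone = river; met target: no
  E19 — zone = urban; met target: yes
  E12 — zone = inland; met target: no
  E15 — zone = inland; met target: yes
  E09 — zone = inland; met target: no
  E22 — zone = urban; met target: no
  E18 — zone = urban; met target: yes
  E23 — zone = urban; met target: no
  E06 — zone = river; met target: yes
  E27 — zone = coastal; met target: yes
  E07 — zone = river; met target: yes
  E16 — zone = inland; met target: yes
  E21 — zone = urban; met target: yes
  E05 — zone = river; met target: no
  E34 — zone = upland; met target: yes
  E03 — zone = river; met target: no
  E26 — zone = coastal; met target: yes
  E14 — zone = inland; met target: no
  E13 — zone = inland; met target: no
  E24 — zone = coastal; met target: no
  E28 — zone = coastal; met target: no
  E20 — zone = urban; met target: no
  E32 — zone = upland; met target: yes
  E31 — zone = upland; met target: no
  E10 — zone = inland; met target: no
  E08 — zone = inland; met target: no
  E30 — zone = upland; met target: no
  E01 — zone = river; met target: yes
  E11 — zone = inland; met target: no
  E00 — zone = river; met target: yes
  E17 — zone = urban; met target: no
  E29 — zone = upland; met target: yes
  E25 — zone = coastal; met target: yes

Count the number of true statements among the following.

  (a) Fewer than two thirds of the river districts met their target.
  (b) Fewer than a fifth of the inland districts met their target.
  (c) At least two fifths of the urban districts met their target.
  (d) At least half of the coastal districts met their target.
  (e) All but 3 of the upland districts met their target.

4

(a) river: |A| = 8, |A ∩ B| = 5; needs |A ∩ B| / |A| < 2/3 — true.
(b) inland: |A| = 9, |A ∩ B| = 2; needs |A ∩ B| / |A| < 1/5 — false.
(c) urban: |A| = 7, |A ∩ B| = 3; needs |A ∩ B| / |A| ≥ 2/5 — true.
(d) coastal: |A| = 5, |A ∩ B| = 3; needs |A ∩ B| ≥ |A ∖ B| — true.
(e) upland: |A| = 7, |A ∩ B| = 4; needs |A ∖ B| = 3 — true.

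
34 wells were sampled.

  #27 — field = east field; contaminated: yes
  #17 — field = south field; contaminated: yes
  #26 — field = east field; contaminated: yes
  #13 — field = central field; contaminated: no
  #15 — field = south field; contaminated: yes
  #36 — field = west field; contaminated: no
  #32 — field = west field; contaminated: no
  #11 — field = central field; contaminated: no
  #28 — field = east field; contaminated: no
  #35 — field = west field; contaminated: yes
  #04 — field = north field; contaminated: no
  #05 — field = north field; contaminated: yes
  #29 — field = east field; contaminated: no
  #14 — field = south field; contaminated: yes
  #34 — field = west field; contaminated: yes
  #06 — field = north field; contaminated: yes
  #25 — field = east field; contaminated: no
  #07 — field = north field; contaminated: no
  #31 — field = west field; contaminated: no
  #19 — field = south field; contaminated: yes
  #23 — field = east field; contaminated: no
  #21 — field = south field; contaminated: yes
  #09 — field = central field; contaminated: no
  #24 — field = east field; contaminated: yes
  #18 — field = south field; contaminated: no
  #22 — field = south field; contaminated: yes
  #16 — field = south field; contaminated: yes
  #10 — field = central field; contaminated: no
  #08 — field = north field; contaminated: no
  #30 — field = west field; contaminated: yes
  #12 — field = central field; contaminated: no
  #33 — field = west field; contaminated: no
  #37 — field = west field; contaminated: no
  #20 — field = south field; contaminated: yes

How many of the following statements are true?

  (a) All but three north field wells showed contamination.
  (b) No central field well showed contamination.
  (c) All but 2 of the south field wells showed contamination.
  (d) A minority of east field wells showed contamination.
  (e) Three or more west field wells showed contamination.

4

(a) north field: |A| = 5, |A ∩ B| = 2; needs |A ∖ B| = 3 — true.
(b) central field: |A| = 5, |A ∩ B| = 0; needs A ∩ B = ∅ (|A ∩ B| = 0) — true.
(c) south field: |A| = 9, |A ∩ B| = 8; needs |A ∖ B| = 2 — false.
(d) east field: |A| = 7, |A ∩ B| = 3; needs |A ∩ B| < |A ∖ B| — true.
(e) west field: |A| = 8, |A ∩ B| = 3; needs |A ∩ B| ≥ 3 — true.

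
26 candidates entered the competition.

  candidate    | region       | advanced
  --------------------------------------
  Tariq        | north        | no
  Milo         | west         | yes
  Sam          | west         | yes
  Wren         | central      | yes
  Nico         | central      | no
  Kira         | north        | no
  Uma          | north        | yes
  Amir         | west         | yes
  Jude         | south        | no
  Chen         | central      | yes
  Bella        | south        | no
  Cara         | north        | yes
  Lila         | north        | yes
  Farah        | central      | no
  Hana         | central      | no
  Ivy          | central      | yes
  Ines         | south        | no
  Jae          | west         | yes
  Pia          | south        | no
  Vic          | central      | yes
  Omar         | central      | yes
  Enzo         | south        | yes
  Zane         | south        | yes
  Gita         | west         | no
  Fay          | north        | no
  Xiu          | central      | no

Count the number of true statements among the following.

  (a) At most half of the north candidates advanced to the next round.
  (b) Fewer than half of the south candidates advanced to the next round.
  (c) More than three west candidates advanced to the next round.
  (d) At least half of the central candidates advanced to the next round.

4

(a) north: |A| = 6, |A ∩ B| = 3; needs |A ∩ B| ≤ |A ∖ B| — true.
(b) south: |A| = 6, |A ∩ B| = 2; needs |A ∩ B| < |A ∖ B| — true.
(c) west: |A| = 5, |A ∩ B| = 4; needs |A ∩ B| > 3 — true.
(d) central: |A| = 9, |A ∩ B| = 5; needs |A ∩ B| ≥ |A ∖ B| — true.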